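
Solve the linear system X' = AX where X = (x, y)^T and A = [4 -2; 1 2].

x(t) = -c_1e^(3t)sin(t) + c_1e^(3t)cos(t) + c_2e^(3t)sin(t) + c_2e^(3t)cos(t), y(t) = c_1e^(3t)cos(t) + c_2e^(3t)sin(t)

Coefficient matrix A = [[4, -2], [1, 2]].
Characteristic polynomial det(A - λI) = λ^2 - 6λ + 10 = 0.
Eigenvalues λ = 3 ± i (complex conjugate pair).
For λ=3+i: an eigenvector is (1,1) - i(-1,0) = (1 + i, 1).
A real fundamental pair from Re and Im of e^((3+i)t)v: X_1 = e^(3t)(cos(t)·(1,1) + sin(t)·(-1,0)), X_2 = e^(3t)(sin(t)·(1,1) - cos(t)·(-1,0)).
General solution: c_1X_1 + c_2X_2.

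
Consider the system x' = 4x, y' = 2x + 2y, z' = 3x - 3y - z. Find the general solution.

Coefficient matrix A = [[4, 0, 0], [2, 2, 0], [3, -3, -1]].
det(A - λI) = 0 gives eigenvalues λ = 4, 2, -1.
For λ=4: eigenvector (1,1,0).
For λ=2: eigenvector (0,1,-1).
For λ=-1: eigenvector (0,0,1).
General solution: K_1e^(4t)(1,1,0) + K_2e^(2t)(0,1,-1) + K_3e^(-t)(0,0,1).

x(t) = K_1e^(4t), y(t) = K_1e^(4t) + K_2e^(2t), z(t) = -K_2e^(2t) + K_3e^(-t)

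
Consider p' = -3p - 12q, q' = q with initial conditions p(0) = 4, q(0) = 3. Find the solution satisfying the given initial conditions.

Coefficient matrix A = [[-3, -12], [0, 1]].
Characteristic polynomial det(A - λI) = λ^2 + 2λ - 3 = 0.
Eigenvalues λ = 1, -3.
For λ=1: (A-λI) row 1 is [-4, -12], so an eigenvector is (3, -1).
For λ=-3: (A-λI) row 1 is [0, -12], so an eigenvector is (1, 0).
General solution: K_1e^(t)(3,-1) + K_2e^(-3t)(1,0).
Applying p(0)=4, q(0)=3 gives K_1=-3, K_2=13.

p(t) = -9e^(t) + 13e^(-3t), q(t) = 3e^(t)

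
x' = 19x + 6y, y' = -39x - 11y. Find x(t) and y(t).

x(t) = -C_1e^(4t)sin(3t) - C_1e^(4t)cos(3t) - C_2e^(4t)sin(3t) + C_2e^(4t)cos(3t), y(t) = 3C_1e^(4t)sin(3t) + 2C_1e^(4t)cos(3t) + 2C_2e^(4t)sin(3t) - 3C_2e^(4t)cos(3t)

Coefficient matrix A = [[19, 6], [-39, -11]].
Characteristic polynomial det(A - λI) = λ^2 - 8λ + 25 = 0.
Eigenvalues λ = 4 ± 3i (complex conjugate pair).
For λ=4+3i: an eigenvector is (-1,2) - i(-1,3) = (-1 + i, 2 - 3i).
A real fundamental pair from Re and Im of e^((4+3i)t)v: X_1 = e^(4t)(cos(3t)·(-1,2) + sin(3t)·(-1,3)), X_2 = e^(4t)(sin(3t)·(-1,2) - cos(3t)·(-1,3)).
General solution: C_1X_1 + C_2X_2.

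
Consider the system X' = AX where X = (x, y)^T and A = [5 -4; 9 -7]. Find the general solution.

Coefficient matrix A = [[5, -4], [9, -7]].
Characteristic polynomial det(A - λI) = λ^2 + 2λ + 1 = 0.
Single eigenvalue λ = -1 with algebraic multiplicity 2.
Eigenvector v = (2,3); generalized eigenvector w with (A-λI)w=v is (-1,-2).
General solution: e^(-t)[K_1·v + K_2·(t·v + w)].

x(t) = 2K_1e^(-t) + 2K_2te^(-t) - K_2e^(-t), y(t) = 3K_1e^(-t) + 3K_2te^(-t) - 2K_2e^(-t)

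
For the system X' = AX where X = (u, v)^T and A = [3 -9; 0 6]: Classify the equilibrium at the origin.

unstable node

A = [[3,-9],[0,6]]; det(A-λI) = λ^2 - 9λ + 18.
λ = 6, 3: both positive.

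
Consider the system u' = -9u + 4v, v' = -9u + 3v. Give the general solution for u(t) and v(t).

Coefficient matrix A = [[-9, 4], [-9, 3]].
Characteristic polynomial det(A - λI) = λ^2 + 6λ + 9 = 0.
Single eigenvalue λ = -3 with algebraic multiplicity 2.
Eigenvector v = (-2,-3); generalized eigenvector w with (A-λI)w=v is (-1,-2).
General solution: e^(-3t)[c_1·v + c_2·(t·v + w)].

u(t) = -2c_1e^(-3t) - 2c_2te^(-3t) - c_2e^(-3t), v(t) = -3c_1e^(-3t) - 3c_2te^(-3t) - 2c_2e^(-3t)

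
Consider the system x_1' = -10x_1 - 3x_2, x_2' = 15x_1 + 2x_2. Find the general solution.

x_1(t) = K_1e^(-4t)sin(3t) - K_2e^(-4t)cos(3t), x_2(t) = -2K_1e^(-4t)sin(3t) - K_1e^(-4t)cos(3t) - K_2e^(-4t)sin(3t) + 2K_2e^(-4t)cos(3t)

Coefficient matrix A = [[-10, -3], [15, 2]].
Characteristic polynomial det(A - λI) = λ^2 + 8λ + 25 = 0.
Eigenvalues λ = -4 ± 3i (complex conjugate pair).
For λ=-4+3i: an eigenvector is (0,-1) - i(1,-2) = (0 - i, -1 + 2i).
A real fundamental pair from Re and Im of e^((-4+3i)t)v: X_1 = e^(-4t)(cos(3t)·(0,-1) + sin(3t)·(1,-2)), X_2 = e^(-4t)(sin(3t)·(0,-1) - cos(3t)·(1,-2)).
General solution: K_1X_1 + K_2X_2.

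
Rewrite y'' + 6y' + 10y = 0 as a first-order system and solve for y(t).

y(t) = C_1e^(-3t)cos(t) + C_2e^(-3t)sin(t)

Let x_1 = y, x_2 = y'. Then x_1' = x_2 and x_2' = -10x_1 - 6x_2.
A = [[0,1],[-10,-6]]; det(A-λI) = λ^2 + 6λ + 10.
Eigenvalues λ = -3 ± i.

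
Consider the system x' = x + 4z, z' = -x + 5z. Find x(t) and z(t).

x(t) = 2c_1e^(3t) + 2c_2te^(3t) + c_2e^(3t), z(t) = c_1e^(3t) + c_2te^(3t) + c_2e^(3t)

Coefficient matrix A = [[1, 4], [-1, 5]].
Characteristic polynomial det(A - λI) = λ^2 - 6λ + 9 = 0.
Single eigenvalue λ = 3 with algebraic multiplicity 2.
Eigenvector v = (2,1); generalized eigenvector w with (A-λI)w=v is (1,1).
General solution: e^(3t)[c_1·v + c_2·(t·v + w)].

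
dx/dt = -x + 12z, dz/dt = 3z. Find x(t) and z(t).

x(t) = -c_1e^(-t) - 3c_2e^(3t), z(t) = -c_2e^(3t)

Coefficient matrix A = [[-1, 12], [0, 3]].
Characteristic polynomial det(A - λI) = λ^2 - 2λ - 3 = 0.
Eigenvalues λ = -1, 3.
For λ=-1: (A-λI) row 1 is [0, 12], so an eigenvector is (-1, 0).
For λ=3: (A-λI) row 1 is [-4, 12], so an eigenvector is (-3, -1).
General solution: c_1e^(-t)(-1,0) + c_2e^(3t)(-3,-1).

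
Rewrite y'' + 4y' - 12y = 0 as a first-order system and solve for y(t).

y(t) = K_1e^(-6t) + K_2e^(2t)

Let x_1 = y, x_2 = y'. Then x_1' = x_2 and x_2' = 12x_1 - 4x_2.
A = [[0,1],[12,-4]]; det(A-λI) = λ^2 + 4λ - 12.
Eigenvalues λ = -6, 2 with eigenvectors (1,-6), (1,2).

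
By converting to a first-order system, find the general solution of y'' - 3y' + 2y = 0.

y(t) = C_1e^(2t) + C_2e^(t)

Let x_1 = y, x_2 = y'. Then x_1' = x_2 and x_2' = -2x_1 + 3x_2.
A = [[0,1],[-2,3]]; det(A-λI) = λ^2 - 3λ + 2.
Eigenvalues λ = 2, 1 with eigenvectors (1,2), (1,1).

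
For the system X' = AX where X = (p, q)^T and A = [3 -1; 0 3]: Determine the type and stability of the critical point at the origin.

unstable improper node

A = [[3,-1],[0,3]]; det(A-λI) = λ^2 - 6λ + 9.
repeated λ = 3 with a single eigenvector.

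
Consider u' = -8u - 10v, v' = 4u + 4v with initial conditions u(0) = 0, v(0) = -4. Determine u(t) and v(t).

u(t) = 20e^(-2t)sin(2t), v(t) = -12e^(-2t)sin(2t) - 4e^(-2t)cos(2t)

Coefficient matrix A = [[-8, -10], [4, 4]].
Characteristic polynomial det(A - λI) = λ^2 + 4λ + 8 = 0.
Eigenvalues λ = -2 ± 2i (complex conjugate pair).
For λ=-2+2i: an eigenvector is (1,-1) - i(2,-1) = (1 - 2i, -1 + i).
A real fundamental pair from Re and Im of e^((-2+2i)t)v: X_1 = e^(-2t)(cos(2t)·(1,-1) + sin(2t)·(2,-1)), X_2 = e^(-2t)(sin(2t)·(1,-1) - cos(2t)·(2,-1)).
General solution: K_1X_1 + K_2X_2.
Applying u(0)=0, v(0)=-4 gives K_1=8, K_2=4.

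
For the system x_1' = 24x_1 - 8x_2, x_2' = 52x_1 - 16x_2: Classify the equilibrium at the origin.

A = [[24,-8],[52,-16]]; det(A-λI) = λ^2 - 8λ + 32.
λ = 4 ± 4i: positive real part.

unstable spiral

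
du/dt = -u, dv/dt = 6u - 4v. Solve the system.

u(t) = -K_1e^(-t), v(t) = -2K_1e^(-t) + K_2e^(-4t)

Coefficient matrix A = [[-1, 0], [6, -4]].
Characteristic polynomial det(A - λI) = λ^2 + 5λ + 4 = 0.
Eigenvalues λ = -1, -4.
For λ=-1: (A-λI) row 2 is [6, -3], so an eigenvector is (-1, -2).
For λ=-4: (A-λI) row 1 is [3, 0], so an eigenvector is (0, 1).
General solution: K_1e^(-t)(-1,-2) + K_2e^(-4t)(0,1).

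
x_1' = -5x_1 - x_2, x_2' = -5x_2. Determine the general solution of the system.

x_1(t) = c_1e^(-5t) + c_2te^(-5t) - 3c_2e^(-5t), x_2(t) = -c_2e^(-5t)

Coefficient matrix A = [[-5, -1], [0, -5]].
Characteristic polynomial det(A - λI) = λ^2 + 10λ + 25 = 0.
Single eigenvalue λ = -5 with algebraic multiplicity 2.
Eigenvector v = (1,0); generalized eigenvector w with (A-λI)w=v is (-3,-1).
General solution: e^(-5t)[c_1·v + c_2·(t·v + w)].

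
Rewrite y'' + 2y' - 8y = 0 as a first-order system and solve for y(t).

y(t) = K_1e^(2t) + K_2e^(-4t)

Let x_1 = y, x_2 = y'. Then x_1' = x_2 and x_2' = 8x_1 - 2x_2.
A = [[0,1],[8,-2]]; det(A-λI) = λ^2 + 2λ - 8.
Eigenvalues λ = 2, -4 with eigenvectors (1,2), (1,-4).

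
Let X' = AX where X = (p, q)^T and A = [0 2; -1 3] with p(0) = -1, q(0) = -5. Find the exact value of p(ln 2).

-20

A = [[0,2],[-1,3]]; eigenvalues λ = 1, 2.
Eigenvectors: (2,1) for λ=1, (-1,-1) for λ=2.
From the initial condition, c_1 = 4, c_2 = 9.
p(ln 2) = (4)(2^1)(2) + (9)(2^2)(-1) = -20.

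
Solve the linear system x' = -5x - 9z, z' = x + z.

x(t) = 3K_1e^(-2t) + 3K_2te^(-2t) - K_2e^(-2t), z(t) = -K_1e^(-2t) - K_2te^(-2t)

Coefficient matrix A = [[-5, -9], [1, 1]].
Characteristic polynomial det(A - λI) = λ^2 + 4λ + 4 = 0.
Single eigenvalue λ = -2 with algebraic multiplicity 2.
Eigenvector v = (3,-1); generalized eigenvector w with (A-λI)w=v is (-1,0).
General solution: e^(-2t)[K_1·v + K_2·(t·v + w)].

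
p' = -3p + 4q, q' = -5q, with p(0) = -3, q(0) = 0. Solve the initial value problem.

p(t) = -3e^(-3t), q(t) = 0

Coefficient matrix A = [[-3, 4], [0, -5]].
Characteristic polynomial det(A - λI) = λ^2 + 8λ + 15 = 0.
Eigenvalues λ = -5, -3.
For λ=-5: (A-λI) row 1 is [2, 4], so an eigenvector is (2, -1).
For λ=-3: (A-λI) row 1 is [0, 4], so an eigenvector is (-1, 0).
General solution: C_1e^(-5t)(2,-1) + C_2e^(-3t)(-1,0).
Applying p(0)=-3, q(0)=0 gives C_1=0, C_2=3.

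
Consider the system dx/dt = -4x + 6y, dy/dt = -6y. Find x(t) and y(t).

Coefficient matrix A = [[-4, 6], [0, -6]].
Characteristic polynomial det(A - λI) = λ^2 + 10λ + 24 = 0.
Eigenvalues λ = -6, -4.
For λ=-6: (A-λI) row 1 is [2, 6], so an eigenvector is (-3, 1).
For λ=-4: (A-λI) row 1 is [0, 6], so an eigenvector is (-1, 0).
General solution: C_1e^(-6t)(-3,1) + C_2e^(-4t)(-1,0).

x(t) = -3C_1e^(-6t) - C_2e^(-4t), y(t) = C_1e^(-6t)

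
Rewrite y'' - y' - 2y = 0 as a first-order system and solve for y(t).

y(t) = K_1e^(2t) + K_2e^(-t)

Let x_1 = y, x_2 = y'. Then x_1' = x_2 and x_2' = 2x_1 + x_2.
A = [[0,1],[2,1]]; det(A-λI) = λ^2 - λ - 2.
Eigenvalues λ = 2, -1 with eigenvectors (1,2), (1,-1).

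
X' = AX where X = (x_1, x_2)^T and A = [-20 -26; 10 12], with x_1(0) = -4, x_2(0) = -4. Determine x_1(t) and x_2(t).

Coefficient matrix A = [[-20, -26], [10, 12]].
Characteristic polynomial det(A - λI) = λ^2 + 8λ + 20 = 0.
Eigenvalues λ = -4 ± 2i (complex conjugate pair).
For λ=-4+2i: an eigenvector is (-3,2) - i(-2,1) = (-3 + 2i, 2 - i).
A real fundamental pair from Re and Im of e^((-4+2i)t)v: X_1 = e^(-4t)(cos(2t)·(-3,2) + sin(2t)·(-2,1)), X_2 = e^(-4t)(sin(2t)·(-3,2) - cos(2t)·(-2,1)).
General solution: K_1X_1 + K_2X_2.
Applying x_1(0)=-4, x_2(0)=-4 gives K_1=-12, K_2=-20.

x_1(t) = 84e^(-4t)sin(2t) - 4e^(-4t)cos(2t), x_2(t) = -52e^(-4t)sin(2t) - 4e^(-4t)cos(2t)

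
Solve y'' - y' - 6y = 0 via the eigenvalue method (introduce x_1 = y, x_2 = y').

y(t) = C_1e^(-2t) + C_2e^(3t)

Let x_1 = y, x_2 = y'. Then x_1' = x_2 and x_2' = 6x_1 + x_2.
A = [[0,1],[6,1]]; det(A-λI) = λ^2 - λ - 6.
Eigenvalues λ = -2, 3 with eigenvectors (1,-2), (1,3).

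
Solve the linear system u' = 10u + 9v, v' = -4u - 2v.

Coefficient matrix A = [[10, 9], [-4, -2]].
Characteristic polynomial det(A - λI) = λ^2 - 8λ + 16 = 0.
Single eigenvalue λ = 4 with algebraic multiplicity 2.
Eigenvector v = (3,-2); generalized eigenvector w with (A-λI)w=v is (-1,1).
General solution: e^(4t)[K_1·v + K_2·(t·v + w)].

u(t) = 3K_1e^(4t) + 3K_2te^(4t) - K_2e^(4t), v(t) = -2K_1e^(4t) - 2K_2te^(4t) + K_2e^(4t)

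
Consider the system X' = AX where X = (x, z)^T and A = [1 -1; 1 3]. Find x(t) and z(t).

x(t) = C_1e^(2t) + C_2te^(2t) + C_2e^(2t), z(t) = -C_1e^(2t) - C_2te^(2t) - 2C_2e^(2t)

Coefficient matrix A = [[1, -1], [1, 3]].
Characteristic polynomial det(A - λI) = λ^2 - 4λ + 4 = 0.
Single eigenvalue λ = 2 with algebraic multiplicity 2.
Eigenvector v = (1,-1); generalized eigenvector w with (A-λI)w=v is (1,-2).
General solution: e^(2t)[C_1·v + C_2·(t·v + w)].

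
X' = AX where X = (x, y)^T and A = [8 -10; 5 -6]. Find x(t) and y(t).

Coefficient matrix A = [[8, -10], [5, -6]].
Characteristic polynomial det(A - λI) = λ^2 - 2λ + 2 = 0.
Eigenvalues λ = 1 ± i (complex conjugate pair).
For λ=1+i: an eigenvector is (3,2) - i(1,1) = (3 - i, 2 - i).
A real fundamental pair from Re and Im of e^((1+i)t)v: X_1 = e^(t)(cos(t)·(3,2) + sin(t)·(1,1)), X_2 = e^(t)(sin(t)·(3,2) - cos(t)·(1,1)).
General solution: K_1X_1 + K_2X_2.

x(t) = K_1e^(t)sin(t) + 3K_1e^(t)cos(t) + 3K_2e^(t)sin(t) - K_2e^(t)cos(t), y(t) = K_1e^(t)sin(t) + 2K_1e^(t)cos(t) + 2K_2e^(t)sin(t) - K_2e^(t)cos(t)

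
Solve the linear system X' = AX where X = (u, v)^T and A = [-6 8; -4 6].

u(t) = 2c_1e^(-2t) + c_2e^(2t), v(t) = c_1e^(-2t) + c_2e^(2t)

Coefficient matrix A = [[-6, 8], [-4, 6]].
Characteristic polynomial det(A - λI) = λ^2 - 4 = 0.
Eigenvalues λ = -2, 2.
For λ=-2: (A-λI) row 1 is [-4, 8], so an eigenvector is (2, 1).
For λ=2: (A-λI) row 1 is [-8, 8], so an eigenvector is (1, 1).
General solution: c_1e^(-2t)(2,1) + c_2e^(2t)(1,1).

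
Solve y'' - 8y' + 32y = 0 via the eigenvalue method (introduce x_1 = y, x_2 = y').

Let x_1 = y, x_2 = y'. Then x_1' = x_2 and x_2' = -32x_1 + 8x_2.
A = [[0,1],[-32,8]]; det(A-λI) = λ^2 - 8λ + 32.
Eigenvalues λ = 4 ± 4i.

y(t) = c_1e^(4t)cos(4t) + c_2e^(4t)sin(4t)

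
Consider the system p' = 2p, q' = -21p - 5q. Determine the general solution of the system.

p(t) = K_2e^(2t), q(t) = -K_1e^(-5t) - 3K_2e^(2t)

Coefficient matrix A = [[2, 0], [-21, -5]].
Characteristic polynomial det(A - λI) = λ^2 + 3λ - 10 = 0.
Eigenvalues λ = -5, 2.
For λ=-5: (A-λI) row 1 is [7, 0], so an eigenvector is (0, -1).
For λ=2: (A-λI) row 2 is [-21, -7], so an eigenvector is (1, -3).
General solution: K_1e^(-5t)(0,-1) + K_2e^(2t)(1,-3).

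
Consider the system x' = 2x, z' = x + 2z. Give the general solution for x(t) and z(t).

Coefficient matrix A = [[2, 0], [1, 2]].
Characteristic polynomial det(A - λI) = λ^2 - 4λ + 4 = 0.
Single eigenvalue λ = 2 with algebraic multiplicity 2.
Eigenvector v = (0,-1); generalized eigenvector w with (A-λI)w=v is (-1,3).
General solution: e^(2t)[C_1·v + C_2·(t·v + w)].

x(t) = -C_2e^(2t), z(t) = -C_1e^(2t) - C_2te^(2t) + 3C_2e^(2t)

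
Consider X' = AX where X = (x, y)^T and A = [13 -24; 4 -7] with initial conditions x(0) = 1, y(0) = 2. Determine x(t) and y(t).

Coefficient matrix A = [[13, -24], [4, -7]].
Characteristic polynomial det(A - λI) = λ^2 - 6λ + 5 = 0.
Eigenvalues λ = 5, 1.
For λ=5: (A-λI) row 1 is [8, -24], so an eigenvector is (3, 1).
For λ=1: (A-λI) row 1 is [12, -24], so an eigenvector is (2, 1).
General solution: c_1e^(5t)(3,1) + c_2e^(t)(2,1).
Applying x(0)=1, y(0)=2 gives c_1=-3, c_2=5.

x(t) = -9e^(5t) + 10e^(t), y(t) = -3e^(5t) + 5e^(t)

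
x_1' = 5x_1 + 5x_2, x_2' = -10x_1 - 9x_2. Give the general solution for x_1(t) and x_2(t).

x_1(t) = 2K_1e^(-2t)sin(t) + K_1e^(-2t)cos(t) + K_2e^(-2t)sin(t) - 2K_2e^(-2t)cos(t), x_2(t) = -3K_1e^(-2t)sin(t) - K_1e^(-2t)cos(t) - K_2e^(-2t)sin(t) + 3K_2e^(-2t)cos(t)

Coefficient matrix A = [[5, 5], [-10, -9]].
Characteristic polynomial det(A - λI) = λ^2 + 4λ + 5 = 0.
Eigenvalues λ = -2 ± i (complex conjugate pair).
For λ=-2+i: an eigenvector is (1,-1) - i(2,-3) = (1 - 2i, -1 + 3i).
A real fundamental pair from Re and Im of e^((-2+i)t)v: X_1 = e^(-2t)(cos(t)·(1,-1) + sin(t)·(2,-3)), X_2 = e^(-2t)(sin(t)·(1,-1) - cos(t)·(2,-3)).
General solution: K_1X_1 + K_2X_2.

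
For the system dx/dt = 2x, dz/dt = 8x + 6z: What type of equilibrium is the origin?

A = [[2,0],[8,6]]; det(A-λI) = λ^2 - 8λ + 12.
λ = 2, 6: both positive.

unstable node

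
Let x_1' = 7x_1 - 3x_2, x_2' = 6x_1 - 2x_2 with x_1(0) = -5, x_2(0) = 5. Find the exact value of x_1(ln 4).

A = [[7,-3],[6,-2]]; eigenvalues λ = 1, 4.
Eigenvectors: (-1,-2) for λ=1, (-1,-1) for λ=4.
From the initial condition, c_1 = -10, c_2 = 15.
x_1(ln 4) = (-10)(4^1)(-1) + (15)(4^4)(-1) = -3800.

-3800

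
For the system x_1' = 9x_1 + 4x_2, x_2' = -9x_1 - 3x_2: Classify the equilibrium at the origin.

A = [[9,4],[-9,-3]]; det(A-λI) = λ^2 - 6λ + 9.
repeated λ = 3 with a single eigenvector.

unstable improper node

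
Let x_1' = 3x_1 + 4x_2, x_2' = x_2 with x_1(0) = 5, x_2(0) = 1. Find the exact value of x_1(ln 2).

A = [[3,4],[0,1]]; eigenvalues λ = 1, 3.
Eigenvectors: (2,-1) for λ=1, (-1,0) for λ=3.
From the initial condition, c_1 = -1, c_2 = -7.
x_1(ln 2) = (-1)(2^1)(2) + (-7)(2^3)(-1) = 52.

52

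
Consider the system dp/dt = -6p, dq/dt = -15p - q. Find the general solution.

Coefficient matrix A = [[-6, 0], [-15, -1]].
Characteristic polynomial det(A - λI) = λ^2 + 7λ + 6 = 0.
Eigenvalues λ = -1, -6.
For λ=-1: (A-λI) row 1 is [-5, 0], so an eigenvector is (0, -1).
For λ=-6: (A-λI) row 2 is [-15, 5], so an eigenvector is (-1, -3).
General solution: K_1e^(-t)(0,-1) + K_2e^(-6t)(-1,-3).

p(t) = -K_2e^(-6t), q(t) = -K_1e^(-t) - 3K_2e^(-6t)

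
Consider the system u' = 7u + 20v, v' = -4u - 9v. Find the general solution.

Coefficient matrix A = [[7, 20], [-4, -9]].
Characteristic polynomial det(A - λI) = λ^2 + 2λ + 17 = 0.
Eigenvalues λ = -1 ± 4i (complex conjugate pair).
For λ=-1+4i: an eigenvector is (1,0) - i(2,-1) = (1 - 2i, 0 + i).
A real fundamental pair from Re and Im of e^((-1+4i)t)v: X_1 = e^(-t)(cos(4t)·(1,0) + sin(4t)·(2,-1)), X_2 = e^(-t)(sin(4t)·(1,0) - cos(4t)·(2,-1)).
General solution: K_1X_1 + K_2X_2.

u(t) = 2K_1e^(-t)sin(4t) + K_1e^(-t)cos(4t) + K_2e^(-t)sin(4t) - 2K_2e^(-t)cos(4t), v(t) = -K_1e^(-t)sin(4t) + K_2e^(-t)cos(4t)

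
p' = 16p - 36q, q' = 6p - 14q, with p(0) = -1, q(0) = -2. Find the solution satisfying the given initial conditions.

Coefficient matrix A = [[16, -36], [6, -14]].
Characteristic polynomial det(A - λI) = λ^2 - 2λ - 8 = 0.
Eigenvalues λ = -2, 4.
For λ=-2: (A-λI) row 1 is [18, -36], so an eigenvector is (2, 1).
For λ=4: (A-λI) row 1 is [12, -36], so an eigenvector is (3, 1).
General solution: C_1e^(-2t)(2,1) + C_2e^(4t)(3,1).
Applying p(0)=-1, q(0)=-2 gives C_1=-5, C_2=3.

p(t) = 9e^(4t) - 10e^(-2t), q(t) = 3e^(4t) - 5e^(-2t)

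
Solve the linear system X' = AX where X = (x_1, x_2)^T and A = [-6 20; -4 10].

x_1(t) = -2K_1e^(2t)sin(4t) + K_1e^(2t)cos(4t) + K_2e^(2t)sin(4t) + 2K_2e^(2t)cos(4t), x_2(t) = -K_1e^(2t)sin(4t) + K_2e^(2t)cos(4t)

Coefficient matrix A = [[-6, 20], [-4, 10]].
Characteristic polynomial det(A - λI) = λ^2 - 4λ + 20 = 0.
Eigenvalues λ = 2 ± 4i (complex conjugate pair).
For λ=2+4i: an eigenvector is (1,0) - i(-2,-1) = (1 + 2i, 0 + i).
A real fundamental pair from Re and Im of e^((2+4i)t)v: X_1 = e^(2t)(cos(4t)·(1,0) + sin(4t)·(-2,-1)), X_2 = e^(2t)(sin(4t)·(1,0) - cos(4t)·(-2,-1)).
General solution: K_1X_1 + K_2X_2.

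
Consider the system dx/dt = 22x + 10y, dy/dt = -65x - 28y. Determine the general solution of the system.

Coefficient matrix A = [[22, 10], [-65, -28]].
Characteristic polynomial det(A - λI) = λ^2 + 6λ + 34 = 0.
Eigenvalues λ = -3 ± 5i (complex conjugate pair).
For λ=-3+5i: an eigenvector is (1,-2) - i(1,-3) = (1 - i, -2 + 3i).
A real fundamental pair from Re and Im of e^((-3+5i)t)v: X_1 = e^(-3t)(cos(5t)·(1,-2) + sin(5t)·(1,-3)), X_2 = e^(-3t)(sin(5t)·(1,-2) - cos(5t)·(1,-3)).
General solution: c_1X_1 + c_2X_2.

x(t) = c_1e^(-3t)sin(5t) + c_1e^(-3t)cos(5t) + c_2e^(-3t)sin(5t) - c_2e^(-3t)cos(5t), y(t) = -3c_1e^(-3t)sin(5t) - 2c_1e^(-3t)cos(5t) - 2c_2e^(-3t)sin(5t) + 3c_2e^(-3t)cos(5t)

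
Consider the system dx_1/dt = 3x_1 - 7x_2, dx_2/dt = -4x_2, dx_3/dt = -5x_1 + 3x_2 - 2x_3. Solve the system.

x_1(t) = c_1e^(3t) + c_2e^(-4t), x_2(t) = c_2e^(-4t), x_3(t) = -c_1e^(3t) + c_2e^(-4t) + c_3e^(-2t)

Coefficient matrix A = [[3, -7, 0], [0, -4, 0], [-5, 3, -2]].
det(A - λI) = 0 gives eigenvalues λ = 3, -4, -2.
For λ=3: eigenvector (1,0,-1).
For λ=-4: eigenvector (1,1,1).
For λ=-2: eigenvector (0,0,1).
General solution: c_1e^(3t)(1,0,-1) + c_2e^(-4t)(1,1,1) + c_3e^(-2t)(0,0,1).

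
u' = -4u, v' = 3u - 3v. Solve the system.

Coefficient matrix A = [[-4, 0], [3, -3]].
Characteristic polynomial det(A - λI) = λ^2 + 7λ + 12 = 0.
Eigenvalues λ = -4, -3.
For λ=-4: (A-λI) row 2 is [3, 1], so an eigenvector is (1, -3).
For λ=-3: (A-λI) row 1 is [-1, 0], so an eigenvector is (0, 1).
General solution: C_1e^(-4t)(1,-3) + C_2e^(-3t)(0,1).

u(t) = C_1e^(-4t), v(t) = -3C_1e^(-4t) + C_2e^(-3t)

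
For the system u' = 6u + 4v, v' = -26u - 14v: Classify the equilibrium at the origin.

stable spiral

A = [[6,4],[-26,-14]]; det(A-λI) = λ^2 + 8λ + 20.
λ = -4 ± 2i: negative real part.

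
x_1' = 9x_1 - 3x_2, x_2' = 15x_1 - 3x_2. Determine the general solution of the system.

Coefficient matrix A = [[9, -3], [15, -3]].
Characteristic polynomial det(A - λI) = λ^2 - 6λ + 18 = 0.
Eigenvalues λ = 3 ± 3i (complex conjugate pair).
For λ=3+3i: an eigenvector is (0,-1) - i(1,2) = (0 - i, -1 - 2i).
A real fundamental pair from Re and Im of e^((3+3i)t)v: X_1 = e^(3t)(cos(3t)·(0,-1) + sin(3t)·(1,2)), X_2 = e^(3t)(sin(3t)·(0,-1) - cos(3t)·(1,2)).
General solution: C_1X_1 + C_2X_2.

x_1(t) = C_1e^(3t)sin(3t) - C_2e^(3t)cos(3t), x_2(t) = 2C_1e^(3t)sin(3t) - C_1e^(3t)cos(3t) - C_2e^(3t)sin(3t) - 2C_2e^(3t)cos(3t)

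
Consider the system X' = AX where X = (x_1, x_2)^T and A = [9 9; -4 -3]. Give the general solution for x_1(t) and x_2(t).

Coefficient matrix A = [[9, 9], [-4, -3]].
Characteristic polynomial det(A - λI) = λ^2 - 6λ + 9 = 0.
Single eigenvalue λ = 3 with algebraic multiplicity 2.
Eigenvector v = (3,-2); generalized eigenvector w with (A-λI)w=v is (2,-1).
General solution: e^(3t)[C_1·v + C_2·(t·v + w)].

x_1(t) = 3C_1e^(3t) + 3C_2te^(3t) + 2C_2e^(3t), x_2(t) = -2C_1e^(3t) - 2C_2te^(3t) - C_2e^(3t)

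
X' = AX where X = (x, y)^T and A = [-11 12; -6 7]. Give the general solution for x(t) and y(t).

Coefficient matrix A = [[-11, 12], [-6, 7]].
Characteristic polynomial det(A - λI) = λ^2 + 4λ - 5 = 0.
Eigenvalues λ = -5, 1.
For λ=-5: (A-λI) row 1 is [-6, 12], so an eigenvector is (-2, -1).
For λ=1: (A-λI) row 1 is [-12, 12], so an eigenvector is (-1, -1).
General solution: C_1e^(-5t)(-2,-1) + C_2e^(t)(-1,-1).

x(t) = -2C_1e^(-5t) - C_2e^(t), y(t) = -C_1e^(-5t) - C_2e^(t)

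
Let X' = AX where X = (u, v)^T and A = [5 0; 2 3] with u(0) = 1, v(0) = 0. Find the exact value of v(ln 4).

A = [[5,0],[2,3]]; eigenvalues λ = 5, 3.
Eigenvectors: (1,1) for λ=5, (0,-1) for λ=3.
From the initial condition, c_1 = 1, c_2 = 1.
v(ln 4) = (1)(4^5)(1) + (1)(4^3)(-1) = 960.

960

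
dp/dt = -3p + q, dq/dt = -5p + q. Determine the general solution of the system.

p(t) = -K_1e^(-t)sin(t) + K_2e^(-t)cos(t), q(t) = -2K_1e^(-t)sin(t) - K_1e^(-t)cos(t) - K_2e^(-t)sin(t) + 2K_2e^(-t)cos(t)

Coefficient matrix A = [[-3, 1], [-5, 1]].
Characteristic polynomial det(A - λI) = λ^2 + 2λ + 2 = 0.
Eigenvalues λ = -1 ± i (complex conjugate pair).
For λ=-1+i: an eigenvector is (0,-1) - i(-1,-2) = (0 + i, -1 + 2i).
A real fundamental pair from Re and Im of e^((-1+i)t)v: X_1 = e^(-t)(cos(t)·(0,-1) + sin(t)·(-1,-2)), X_2 = e^(-t)(sin(t)·(0,-1) - cos(t)·(-1,-2)).
General solution: K_1X_1 + K_2X_2.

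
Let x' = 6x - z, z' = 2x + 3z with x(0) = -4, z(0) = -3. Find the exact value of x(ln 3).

A = [[6,-1],[2,3]]; eigenvalues λ = 5, 4.
Eigenvectors: (1,1) for λ=5, (-1,-2) for λ=4.
From the initial condition, c_1 = -5, c_2 = -1.
x(ln 3) = (-5)(3^5)(1) + (-1)(3^4)(-1) = -1134.

-1134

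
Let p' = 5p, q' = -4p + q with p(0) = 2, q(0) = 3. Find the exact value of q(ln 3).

A = [[5,0],[-4,1]]; eigenvalues λ = 5, 1.
Eigenvectors: (1,-1) for λ=5, (0,-1) for λ=1.
From the initial condition, c_1 = 2, c_2 = -5.
q(ln 3) = (2)(3^5)(-1) + (-5)(3^1)(-1) = -471.

-471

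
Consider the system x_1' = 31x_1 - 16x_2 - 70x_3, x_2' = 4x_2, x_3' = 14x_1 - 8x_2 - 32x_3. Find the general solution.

Coefficient matrix A = [[31, -16, -70], [0, 4, 0], [14, -8, -32]].
det(A - λI) = 0 gives eigenvalues λ = 3, 4, -4.
For λ=3: eigenvector (5,0,2).
For λ=4: eigenvector (-2,1,-1).
For λ=-4: eigenvector (2,0,1).
General solution: K_1e^(3t)(5,0,2) + K_2e^(4t)(-2,1,-1) + K_3e^(-4t)(2,0,1).

x_1(t) = 5K_1e^(3t) - 2K_2e^(4t) + 2K_3e^(-4t), x_2(t) = K_2e^(4t), x_3(t) = 2K_1e^(3t) - K_2e^(4t) + K_3e^(-4t)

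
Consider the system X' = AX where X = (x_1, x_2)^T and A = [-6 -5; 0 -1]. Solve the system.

x_1(t) = -c_1e^(-t) - c_2e^(-6t), x_2(t) = c_1e^(-t)

Coefficient matrix A = [[-6, -5], [0, -1]].
Characteristic polynomial det(A - λI) = λ^2 + 7λ + 6 = 0.
Eigenvalues λ = -1, -6.
For λ=-1: (A-λI) row 1 is [-5, -5], so an eigenvector is (-1, 1).
For λ=-6: (A-λI) row 1 is [0, -5], so an eigenvector is (-1, 0).
General solution: c_1e^(-t)(-1,1) + c_2e^(-6t)(-1,0).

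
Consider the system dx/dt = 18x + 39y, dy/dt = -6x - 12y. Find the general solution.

x(t) = 3C_1e^(3t)sin(3t) - 2C_1e^(3t)cos(3t) - 2C_2e^(3t)sin(3t) - 3C_2e^(3t)cos(3t), y(t) = -C_1e^(3t)sin(3t) + C_1e^(3t)cos(3t) + C_2e^(3t)sin(3t) + C_2e^(3t)cos(3t)

Coefficient matrix A = [[18, 39], [-6, -12]].
Characteristic polynomial det(A - λI) = λ^2 - 6λ + 18 = 0.
Eigenvalues λ = 3 ± 3i (complex conjugate pair).
For λ=3+3i: an eigenvector is (-2,1) - i(3,-1) = (-2 - 3i, 1 + i).
A real fundamental pair from Re and Im of e^((3+3i)t)v: X_1 = e^(3t)(cos(3t)·(-2,1) + sin(3t)·(3,-1)), X_2 = e^(3t)(sin(3t)·(-2,1) - cos(3t)·(3,-1)).
General solution: C_1X_1 + C_2X_2.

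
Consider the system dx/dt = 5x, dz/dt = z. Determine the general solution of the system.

x(t) = C_2e^(5t), z(t) = -C_1e^(t)

Coefficient matrix A = [[5, 0], [0, 1]].
Characteristic polynomial det(A - λI) = λ^2 - 6λ + 5 = 0.
Eigenvalues λ = 1, 5.
For λ=1: (A-λI) row 1 is [4, 0], so an eigenvector is (0, -1).
For λ=5: (A-λI) row 2 is [0, -4], so an eigenvector is (1, 0).
General solution: C_1e^(t)(0,-1) + C_2e^(5t)(1,0).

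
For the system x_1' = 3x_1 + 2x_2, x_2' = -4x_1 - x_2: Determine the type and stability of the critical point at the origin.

unstable spiral

A = [[3,2],[-4,-1]]; det(A-λI) = λ^2 - 2λ + 5.
λ = 1 ± 2i: positive real part.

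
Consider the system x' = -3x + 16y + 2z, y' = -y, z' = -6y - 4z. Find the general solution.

x(t) = C_1e^(-3t) - 2C_2e^(-4t) + 6C_3e^(-t), y(t) = C_3e^(-t), z(t) = C_2e^(-4t) - 2C_3e^(-t)

Coefficient matrix A = [[-3, 16, 2], [0, -1, 0], [0, -6, -4]].
det(A - λI) = 0 gives eigenvalues λ = -3, -4, -1.
For λ=-3: eigenvector (1,0,0).
For λ=-4: eigenvector (-2,0,1).
For λ=-1: eigenvector (6,1,-2).
General solution: C_1e^(-3t)(1,0,0) + C_2e^(-4t)(-2,0,1) + C_3e^(-t)(6,1,-2).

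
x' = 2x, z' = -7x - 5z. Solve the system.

x(t) = -C_1e^(2t), z(t) = C_1e^(2t) - C_2e^(-5t)

Coefficient matrix A = [[2, 0], [-7, -5]].
Characteristic polynomial det(A - λI) = λ^2 + 3λ - 10 = 0.
Eigenvalues λ = 2, -5.
For λ=2: (A-λI) row 2 is [-7, -7], so an eigenvector is (-1, 1).
For λ=-5: (A-λI) row 1 is [7, 0], so an eigenvector is (0, -1).
General solution: C_1e^(2t)(-1,1) + C_2e^(-5t)(0,-1).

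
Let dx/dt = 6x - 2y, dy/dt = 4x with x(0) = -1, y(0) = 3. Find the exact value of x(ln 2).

-64

A = [[6,-2],[4,0]]; eigenvalues λ = 4, 2.
Eigenvectors: (-1,-1) for λ=4, (-1,-2) for λ=2.
From the initial condition, c_1 = 5, c_2 = -4.
x(ln 2) = (5)(2^4)(-1) + (-4)(2^2)(-1) = -64.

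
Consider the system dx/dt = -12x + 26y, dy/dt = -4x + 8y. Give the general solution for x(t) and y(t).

Coefficient matrix A = [[-12, 26], [-4, 8]].
Characteristic polynomial det(A - λI) = λ^2 + 4λ + 8 = 0.
Eigenvalues λ = -2 ± 2i (complex conjugate pair).
For λ=-2+2i: an eigenvector is (2,1) - i(3,1) = (2 - 3i, 1 - i).
A real fundamental pair from Re and Im of e^((-2+2i)t)v: X_1 = e^(-2t)(cos(2t)·(2,1) + sin(2t)·(3,1)), X_2 = e^(-2t)(sin(2t)·(2,1) - cos(2t)·(3,1)).
General solution: c_1X_1 + c_2X_2.

x(t) = 3c_1e^(-2t)sin(2t) + 2c_1e^(-2t)cos(2t) + 2c_2e^(-2t)sin(2t) - 3c_2e^(-2t)cos(2t), y(t) = c_1e^(-2t)sin(2t) + c_1e^(-2t)cos(2t) + c_2e^(-2t)sin(2t) - c_2e^(-2t)cos(2t)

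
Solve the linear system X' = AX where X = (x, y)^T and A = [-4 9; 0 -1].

x(t) = c_1e^(-4t) + 3c_2e^(-t), y(t) = c_2e^(-t)

Coefficient matrix A = [[-4, 9], [0, -1]].
Characteristic polynomial det(A - λI) = λ^2 + 5λ + 4 = 0.
Eigenvalues λ = -4, -1.
For λ=-4: (A-λI) row 1 is [0, 9], so an eigenvector is (1, 0).
For λ=-1: (A-λI) row 1 is [-3, 9], so an eigenvector is (3, 1).
General solution: c_1e^(-4t)(1,0) + c_2e^(-t)(3,1).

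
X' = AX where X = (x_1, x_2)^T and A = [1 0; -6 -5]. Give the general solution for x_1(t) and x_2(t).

x_1(t) = C_1e^(t), x_2(t) = -C_1e^(t) + C_2e^(-5t)

Coefficient matrix A = [[1, 0], [-6, -5]].
Characteristic polynomial det(A - λI) = λ^2 + 4λ - 5 = 0.
Eigenvalues λ = 1, -5.
For λ=1: (A-λI) row 2 is [-6, -6], so an eigenvector is (1, -1).
For λ=-5: (A-λI) row 1 is [6, 0], so an eigenvector is (0, 1).
General solution: C_1e^(t)(1,-1) + C_2e^(-5t)(0,1).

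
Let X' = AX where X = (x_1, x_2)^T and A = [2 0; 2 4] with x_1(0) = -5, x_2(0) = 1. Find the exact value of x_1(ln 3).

-45

A = [[2,0],[2,4]]; eigenvalues λ = 4, 2.
Eigenvectors: (0,-1) for λ=4, (1,-1) for λ=2.
From the initial condition, c_1 = 4, c_2 = -5.
x_1(ln 3) = (4)(3^4)(0) + (-5)(3^2)(1) = -45.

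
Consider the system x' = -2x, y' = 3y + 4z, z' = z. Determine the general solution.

x(t) = c_1e^(-2t), y(t) = -2c_2e^(t) - c_3e^(3t), z(t) = c_2e^(t)

Coefficient matrix A = [[-2, 0, 0], [0, 3, 4], [0, 0, 1]].
det(A - λI) = 0 gives eigenvalues λ = -2, 1, 3.
For λ=-2: eigenvector (1,0,0).
For λ=1: eigenvector (0,-2,1).
For λ=3: eigenvector (0,-1,0).
General solution: c_1e^(-2t)(1,0,0) + c_2e^(t)(0,-2,1) + c_3e^(3t)(0,-1,0).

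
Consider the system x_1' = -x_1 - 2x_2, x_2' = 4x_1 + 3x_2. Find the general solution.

Coefficient matrix A = [[-1, -2], [4, 3]].
Characteristic polynomial det(A - λI) = λ^2 - 2λ + 5 = 0.
Eigenvalues λ = 1 ± 2i (complex conjugate pair).
For λ=1+2i: an eigenvector is (0,-1) - i(1,-1) = (0 - i, -1 + i).
A real fundamental pair from Re and Im of e^((1+2i)t)v: X_1 = e^(t)(cos(2t)·(0,-1) + sin(2t)·(1,-1)), X_2 = e^(t)(sin(2t)·(0,-1) - cos(2t)·(1,-1)).
General solution: K_1X_1 + K_2X_2.

x_1(t) = K_1e^(t)sin(2t) - K_2e^(t)cos(2t), x_2(t) = -K_1e^(t)sin(2t) - K_1e^(t)cos(2t) - K_2e^(t)sin(2t) + K_2e^(t)cos(2t)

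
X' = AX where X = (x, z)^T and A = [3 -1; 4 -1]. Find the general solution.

Coefficient matrix A = [[3, -1], [4, -1]].
Characteristic polynomial det(A - λI) = λ^2 - 2λ + 1 = 0.
Single eigenvalue λ = 1 with algebraic multiplicity 2.
Eigenvector v = (1,2); generalized eigenvector w with (A-λI)w=v is (1,1).
General solution: e^(t)[K_1·v + K_2·(t·v + w)].

x(t) = K_1e^(t) + K_2te^(t) + K_2e^(t), z(t) = 2K_1e^(t) + 2K_2te^(t) + K_2e^(t)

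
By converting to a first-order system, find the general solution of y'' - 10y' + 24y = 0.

y(t) = C_1e^(4t) + C_2e^(6t)

Let x_1 = y, x_2 = y'. Then x_1' = x_2 and x_2' = -24x_1 + 10x_2.
A = [[0,1],[-24,10]]; det(A-λI) = λ^2 - 10λ + 24.
Eigenvalues λ = 4, 6 with eigenvectors (1,4), (1,6).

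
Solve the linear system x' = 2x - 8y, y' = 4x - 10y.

Coefficient matrix A = [[2, -8], [4, -10]].
Characteristic polynomial det(A - λI) = λ^2 + 8λ + 12 = 0.
Eigenvalues λ = -6, -2.
For λ=-6: (A-λI) row 1 is [8, -8], so an eigenvector is (-1, -1).
For λ=-2: (A-λI) row 1 is [4, -8], so an eigenvector is (-2, -1).
General solution: K_1e^(-6t)(-1,-1) + K_2e^(-2t)(-2,-1).

x(t) = -K_1e^(-6t) - 2K_2e^(-2t), y(t) = -K_1e^(-6t) - K_2e^(-2t)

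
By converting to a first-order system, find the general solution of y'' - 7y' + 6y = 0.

Let x_1 = y, x_2 = y'. Then x_1' = x_2 and x_2' = -6x_1 + 7x_2.
A = [[0,1],[-6,7]]; det(A-λI) = λ^2 - 7λ + 6.
Eigenvalues λ = 6, 1 with eigenvectors (1,6), (1,1).

y(t) = c_1e^(6t) + c_2e^(t)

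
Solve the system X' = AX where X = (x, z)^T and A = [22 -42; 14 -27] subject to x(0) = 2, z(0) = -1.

Coefficient matrix A = [[22, -42], [14, -27]].
Characteristic polynomial det(A - λI) = λ^2 + 5λ - 6 = 0.
Eigenvalues λ = 1, -6.
For λ=1: (A-λI) row 1 is [21, -42], so an eigenvector is (-2, -1).
For λ=-6: (A-λI) row 1 is [28, -42], so an eigenvector is (-3, -2).
General solution: K_1e^(t)(-2,-1) + K_2e^(-6t)(-3,-2).
Applying x(0)=2, z(0)=-1 gives K_1=-7, K_2=4.

x(t) = 14e^(t) - 12e^(-6t), z(t) = 7e^(t) - 8e^(-6t)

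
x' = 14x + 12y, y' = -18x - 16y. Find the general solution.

x(t) = -C_1e^(2t) + 2C_2e^(-4t), y(t) = C_1e^(2t) - 3C_2e^(-4t)

Coefficient matrix A = [[14, 12], [-18, -16]].
Characteristic polynomial det(A - λI) = λ^2 + 2λ - 8 = 0.
Eigenvalues λ = 2, -4.
For λ=2: (A-λI) row 1 is [12, 12], so an eigenvector is (-1, 1).
For λ=-4: (A-λI) row 1 is [18, 12], so an eigenvector is (2, -3).
General solution: C_1e^(2t)(-1,1) + C_2e^(-4t)(2,-3).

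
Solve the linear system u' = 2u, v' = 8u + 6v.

Coefficient matrix A = [[2, 0], [8, 6]].
Characteristic polynomial det(A - λI) = λ^2 - 8λ + 12 = 0.
Eigenvalues λ = 2, 6.
For λ=2: (A-λI) row 2 is [8, 4], so an eigenvector is (-1, 2).
For λ=6: (A-λI) row 1 is [-4, 0], so an eigenvector is (0, 1).
General solution: c_1e^(2t)(-1,2) + c_2e^(6t)(0,1).

u(t) = -c_1e^(2t), v(t) = 2c_1e^(2t) + c_2e^(6t)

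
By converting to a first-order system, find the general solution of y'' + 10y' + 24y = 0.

Let x_1 = y, x_2 = y'. Then x_1' = x_2 and x_2' = -24x_1 - 10x_2.
A = [[0,1],[-24,-10]]; det(A-λI) = λ^2 + 10λ + 24.
Eigenvalues λ = -4, -6 with eigenvectors (1,-4), (1,-6).

y(t) = c_1e^(-4t) + c_2e^(-6t)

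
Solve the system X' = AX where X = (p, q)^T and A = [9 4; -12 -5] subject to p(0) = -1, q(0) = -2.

p(t) = -8e^(3t) + 7e^(t), q(t) = 12e^(3t) - 14e^(t)

Coefficient matrix A = [[9, 4], [-12, -5]].
Characteristic polynomial det(A - λI) = λ^2 - 4λ + 3 = 0.
Eigenvalues λ = 1, 3.
For λ=1: (A-λI) row 1 is [8, 4], so an eigenvector is (-1, 2).
For λ=3: (A-λI) row 1 is [6, 4], so an eigenvector is (-2, 3).
General solution: c_1e^(t)(-1,2) + c_2e^(3t)(-2,3).
Applying p(0)=-1, q(0)=-2 gives c_1=-7, c_2=4.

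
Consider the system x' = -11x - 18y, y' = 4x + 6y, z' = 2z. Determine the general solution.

Coefficient matrix A = [[-11, -18, 0], [4, 6, 0], [0, 0, 2]].
det(A - λI) = 0 gives eigenvalues λ = -3, -2, 2.
For λ=-3: eigenvector (9,-4,0).
For λ=-2: eigenvector (-2,1,0).
For λ=2: eigenvector (0,0,1).
General solution: K_1e^(-3t)(9,-4,0) + K_2e^(-2t)(-2,1,0) + K_3e^(2t)(0,0,1).

x(t) = 9K_1e^(-3t) - 2K_2e^(-2t), y(t) = -4K_1e^(-3t) + K_2e^(-2t), z(t) = K_3e^(2t)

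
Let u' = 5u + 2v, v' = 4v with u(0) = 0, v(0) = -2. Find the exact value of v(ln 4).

A = [[5,2],[0,4]]; eigenvalues λ = 5, 4.
Eigenvectors: (1,0) for λ=5, (-2,1) for λ=4.
From the initial condition, c_1 = -4, c_2 = -2.
v(ln 4) = (-4)(4^5)(0) + (-2)(4^4)(1) = -512.

-512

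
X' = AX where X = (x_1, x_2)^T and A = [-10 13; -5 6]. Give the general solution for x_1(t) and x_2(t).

x_1(t) = 2K_1e^(-2t)sin(t) + 3K_1e^(-2t)cos(t) + 3K_2e^(-2t)sin(t) - 2K_2e^(-2t)cos(t), x_2(t) = K_1e^(-2t)sin(t) + 2K_1e^(-2t)cos(t) + 2K_2e^(-2t)sin(t) - K_2e^(-2t)cos(t)

Coefficient matrix A = [[-10, 13], [-5, 6]].
Characteristic polynomial det(A - λI) = λ^2 + 4λ + 5 = 0.
Eigenvalues λ = -2 ± i (complex conjugate pair).
For λ=-2+i: an eigenvector is (3,2) - i(2,1) = (3 - 2i, 2 - i).
A real fundamental pair from Re and Im of e^((-2+i)t)v: X_1 = e^(-2t)(cos(t)·(3,2) + sin(t)·(2,1)), X_2 = e^(-2t)(sin(t)·(3,2) - cos(t)·(2,1)).
General solution: K_1X_1 + K_2X_2.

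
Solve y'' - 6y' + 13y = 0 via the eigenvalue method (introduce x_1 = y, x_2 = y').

Let x_1 = y, x_2 = y'. Then x_1' = x_2 and x_2' = -13x_1 + 6x_2.
A = [[0,1],[-13,6]]; det(A-λI) = λ^2 - 6λ + 13.
Eigenvalues λ = 3 ± 2i.

y(t) = K_1e^(3t)cos(2t) + K_2e^(3t)sin(2t)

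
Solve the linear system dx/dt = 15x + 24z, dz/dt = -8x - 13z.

Coefficient matrix A = [[15, 24], [-8, -13]].
Characteristic polynomial det(A - λI) = λ^2 - 2λ - 3 = 0.
Eigenvalues λ = 3, -1.
For λ=3: (A-λI) row 1 is [12, 24], so an eigenvector is (2, -1).
For λ=-1: (A-λI) row 1 is [16, 24], so an eigenvector is (3, -2).
General solution: C_1e^(3t)(2,-1) + C_2e^(-t)(3,-2).

x(t) = 2C_1e^(3t) + 3C_2e^(-t), z(t) = -C_1e^(3t) - 2C_2e^(-t)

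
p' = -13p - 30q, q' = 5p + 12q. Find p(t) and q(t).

p(t) = 2K_1e^(2t) - 3K_2e^(-3t), q(t) = -K_1e^(2t) + K_2e^(-3t)

Coefficient matrix A = [[-13, -30], [5, 12]].
Characteristic polynomial det(A - λI) = λ^2 + λ - 6 = 0.
Eigenvalues λ = 2, -3.
For λ=2: (A-λI) row 1 is [-15, -30], so an eigenvector is (2, -1).
For λ=-3: (A-λI) row 1 is [-10, -30], so an eigenvector is (-3, 1).
General solution: K_1e^(2t)(2,-1) + K_2e^(-3t)(-3,1).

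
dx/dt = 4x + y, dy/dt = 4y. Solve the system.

x(t) = C_1e^(4t) + C_2te^(4t) + 2C_2e^(4t), y(t) = C_2e^(4t)

Coefficient matrix A = [[4, 1], [0, 4]].
Characteristic polynomial det(A - λI) = λ^2 - 8λ + 16 = 0.
Single eigenvalue λ = 4 with algebraic multiplicity 2.
Eigenvector v = (1,0); generalized eigenvector w with (A-λI)w=v is (2,1).
General solution: e^(4t)[C_1·v + C_2·(t·v + w)].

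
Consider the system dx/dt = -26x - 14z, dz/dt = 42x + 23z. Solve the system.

x(t) = -2C_1e^(-5t) - C_2e^(2t), z(t) = 3C_1e^(-5t) + 2C_2e^(2t)

Coefficient matrix A = [[-26, -14], [42, 23]].
Characteristic polynomial det(A - λI) = λ^2 + 3λ - 10 = 0.
Eigenvalues λ = -5, 2.
For λ=-5: (A-λI) row 1 is [-21, -14], so an eigenvector is (-2, 3).
For λ=2: (A-λI) row 1 is [-28, -14], so an eigenvector is (-1, 2).
General solution: C_1e^(-5t)(-2,3) + C_2e^(2t)(-1,2).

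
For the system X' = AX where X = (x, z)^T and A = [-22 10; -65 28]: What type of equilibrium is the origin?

unstable spiral

A = [[-22,10],[-65,28]]; det(A-λI) = λ^2 - 6λ + 34.
λ = 3 ± 5i: positive real part.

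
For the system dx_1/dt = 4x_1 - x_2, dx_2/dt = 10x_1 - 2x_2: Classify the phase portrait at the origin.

unstable spiral

A = [[4,-1],[10,-2]]; det(A-λI) = λ^2 - 2λ + 2.
λ = 1 ± i: positive real part.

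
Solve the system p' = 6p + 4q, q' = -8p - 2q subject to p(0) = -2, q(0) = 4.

Coefficient matrix A = [[6, 4], [-8, -2]].
Characteristic polynomial det(A - λI) = λ^2 - 4λ + 20 = 0.
Eigenvalues λ = 2 ± 4i (complex conjugate pair).
For λ=2+4i: an eigenvector is (1,-1) - i(0,-1) = (1, -1 + i).
A real fundamental pair from Re and Im of e^((2+4i)t)v: X_1 = e^(2t)(cos(4t)·(1,-1) + sin(4t)·(0,-1)), X_2 = e^(2t)(sin(4t)·(1,-1) - cos(4t)·(0,-1)).
General solution: c_1X_1 + c_2X_2.
Applying p(0)=-2, q(0)=4 gives c_1=-2, c_2=2.

p(t) = 2e^(2t)sin(4t) - 2e^(2t)cos(4t), q(t) = 4e^(2t)cos(4t)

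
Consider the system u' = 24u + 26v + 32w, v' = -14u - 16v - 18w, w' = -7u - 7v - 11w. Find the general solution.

u(t) = 4C_1e^(3t) - C_2e^(-2t) - 3C_3e^(-4t), v(t) = -2C_1e^(3t) + C_2e^(-2t) + 2C_3e^(-4t), w(t) = -C_1e^(3t) + C_3e^(-4t)

Coefficient matrix A = [[24, 26, 32], [-14, -16, -18], [-7, -7, -11]].
det(A - λI) = 0 gives eigenvalues λ = 3, -2, -4.
For λ=3: eigenvector (4,-2,-1).
For λ=-2: eigenvector (-1,1,0).
For λ=-4: eigenvector (-3,2,1).
General solution: C_1e^(3t)(4,-2,-1) + C_2e^(-2t)(-1,1,0) + C_3e^(-4t)(-3,2,1).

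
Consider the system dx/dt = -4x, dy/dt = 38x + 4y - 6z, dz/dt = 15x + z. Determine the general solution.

Coefficient matrix A = [[-4, 0, 0], [38, 4, -6], [15, 0, 1]].
det(A - λI) = 0 gives eigenvalues λ = 1, 4, -4.
For λ=1: eigenvector (0,2,1).
For λ=4: eigenvector (0,1,0).
For λ=-4: eigenvector (1,-7,-3).
General solution: c_1e^(t)(0,2,1) + c_2e^(4t)(0,1,0) + c_3e^(-4t)(1,-7,-3).

x(t) = c_3e^(-4t), y(t) = 2c_1e^(t) + c_2e^(4t) - 7c_3e^(-4t), z(t) = c_1e^(t) - 3c_3e^(-4t)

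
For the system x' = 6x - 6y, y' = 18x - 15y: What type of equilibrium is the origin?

A = [[6,-6],[18,-15]]; det(A-λI) = λ^2 + 9λ + 18.
λ = -3, -6: both negative.

stable node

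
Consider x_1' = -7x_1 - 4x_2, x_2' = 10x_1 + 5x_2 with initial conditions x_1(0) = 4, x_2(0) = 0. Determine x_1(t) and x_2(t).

x_1(t) = -12e^(-t)sin(2t) + 4e^(-t)cos(2t), x_2(t) = 20e^(-t)sin(2t)

Coefficient matrix A = [[-7, -4], [10, 5]].
Characteristic polynomial det(A - λI) = λ^2 + 2λ + 5 = 0.
Eigenvalues λ = -1 ± 2i (complex conjugate pair).
For λ=-1+2i: an eigenvector is (1,-1) - i(-1,2) = (1 + i, -1 - 2i).
A real fundamental pair from Re and Im of e^((-1+2i)t)v: X_1 = e^(-t)(cos(2t)·(1,-1) + sin(2t)·(-1,2)), X_2 = e^(-t)(sin(2t)·(1,-1) - cos(2t)·(-1,2)).
General solution: C_1X_1 + C_2X_2.
Applying x_1(0)=4, x_2(0)=0 gives C_1=8, C_2=-4.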